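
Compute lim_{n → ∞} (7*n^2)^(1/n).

1

Base → ∞ and exponent → 0: an ∞^0 form.
Take logs: (1/n)·ln(7·n^2) = (ln 7 + 2·ln n)/n → 0.
So the limit is e^0 = 1.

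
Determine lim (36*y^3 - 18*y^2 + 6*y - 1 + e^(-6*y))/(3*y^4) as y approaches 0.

18

Direct substitution gives 0/0.
Apply L'Hôpital: lim (108*y^2 - 36*y + 6 - 6*e^(-6*y))/(12*y^3), still 0/0.
Apply L'Hôpital: lim (216*y - 36 + 36*e^(-6*y))/(36*y^2), still 0/0.
Apply L'Hôpital: lim (216 - 216*e^(-6*y))/(72*y), still 0/0.
After 4 applications of L'Hôpital's rule the quotient is (1296*e^(-6*y))/(72); substituting y = 0 gives 18.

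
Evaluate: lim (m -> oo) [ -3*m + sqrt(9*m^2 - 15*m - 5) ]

-5/2

This has the form ∞ − ∞. Multiply and divide by the conjugate √(9*m^2 - 15*m - 5) + 3m.
That gives (-15m - 5) / (√(9*m^2 - 15*m - 5) + 3m).
Divide numerator and denominator by m: the limit is -15/(2·3) = -5/2.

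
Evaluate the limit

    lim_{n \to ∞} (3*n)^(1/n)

Base → ∞ and exponent → 0: an ∞^0 form.
Take logs: (1/n)·ln(3·n^1) = (ln 3 + 1·ln n)/n → 0.
So the limit is e^0 = 1.

1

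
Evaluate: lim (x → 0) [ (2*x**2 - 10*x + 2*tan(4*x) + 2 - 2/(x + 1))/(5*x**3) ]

Substitution gives 0/0 (the numerator vanishes to order 3).
Expand each term to order x^3: the coefficient of x^3 in -2·1/(1 + x) is 2 and in 2·tan(4x) is 128/3.
Lower-order terms cancel with the polynomial part, so the numerator is (134/3)·x^3 + o(x^3), and the limit is (134/3)/(5) = 134/15.

134/15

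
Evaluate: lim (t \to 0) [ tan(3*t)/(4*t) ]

Substitution gives 0/0.
Since tan(u)/u → 1 as u → 0, tan(3t)/(3t) → 1 and the limit is 3/4.

3/4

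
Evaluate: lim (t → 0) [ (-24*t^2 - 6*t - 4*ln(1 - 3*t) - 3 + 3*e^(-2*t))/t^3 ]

Substitution gives 0/0; apply L'Hôpital's rule 3 times.
After differentiating numerator and denominator 3 times the quotient is (-24*e^(-2*t) - 216/(3*t - 1)^3)/(6); at t = 0 this is 32.

32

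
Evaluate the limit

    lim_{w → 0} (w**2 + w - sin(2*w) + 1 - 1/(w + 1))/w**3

Substitution gives 0/0; apply L'Hôpital's rule 3 times.
After differentiating numerator and denominator 3 times the quotient is (8*cos(2*w) + 6/(w + 1)^4)/(6); at w = 0 this is 7/3.

7/3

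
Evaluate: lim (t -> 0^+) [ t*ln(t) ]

0

This is a 0·(−∞) form. Rewrite as 1·ln(t) / t^(−1) and apply L'Hôpital:
the derivative quotient is 1·(1/t) / (−1·t^(−2)) = (-1/1)·t^1 → 0.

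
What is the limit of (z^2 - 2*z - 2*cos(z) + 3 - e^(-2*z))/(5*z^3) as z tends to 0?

Substitution gives 0/0; apply L'Hôpital's rule 3 times.
After differentiating numerator and denominator 3 times the quotient is (-2*sin(z) + 8*e^(-2*z))/(30); at z = 0 this is 4/15.

4/15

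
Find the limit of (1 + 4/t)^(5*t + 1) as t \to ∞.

e^(20)

Write it as [(1 + 4/t)^t]^(5) · (1 + 4/t)^(1). The bracketed term tends to e^(4) and the second factor to 1, so the limit is e^(20).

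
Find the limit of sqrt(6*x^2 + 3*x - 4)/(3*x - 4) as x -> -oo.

For large |x|, √(6*x^2 + 3*x - 4) ≈ √6·|x| and the denominator ≈ 3x.
Since x → −∞, |x| = −x, giving −√6/(3) = -√(6)/3.

-√(6)/3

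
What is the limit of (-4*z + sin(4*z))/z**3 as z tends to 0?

-32/3

Direct substitution gives 0/0.
Apply L'Hôpital: lim (4*cos(4*z) - 4)/(3*z^2), still 0/0.
Apply L'Hôpital: lim (-16*sin(4*z))/(6*z), still 0/0.
After 3 applications of L'Hôpital's rule the quotient is (-64*cos(4*z))/(6); substituting z = 0 gives -32/3.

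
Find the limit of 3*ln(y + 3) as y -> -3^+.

As y → -3⁺, y + 3 → 0⁺ and ln(y + 3) → −∞.
Multiplying by 3 gives -∞.

-∞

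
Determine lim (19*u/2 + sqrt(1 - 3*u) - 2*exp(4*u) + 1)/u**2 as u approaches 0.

Substitution gives 0/0 (the numerator vanishes to order 2).
Expand each term to order u^2: the coefficient of u^2 in -2·e^(4u) is -16 and in √(1 - 3u) is -9/8.
Lower-order terms cancel with the polynomial part, so the numerator is (-137/8)·u^2 + o(u^2), and the limit is (-137/8)/(1) = -137/8.

-137/8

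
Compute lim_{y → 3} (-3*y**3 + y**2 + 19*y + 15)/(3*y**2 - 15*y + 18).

Since y = 3 makes numerator and denominator zero, (y - 3) divides both.
Cancelling it gives (-3*y^2 - 8*y - 5)/(3*y - 6); now plug in y = 3 to get -56/3.

-56/3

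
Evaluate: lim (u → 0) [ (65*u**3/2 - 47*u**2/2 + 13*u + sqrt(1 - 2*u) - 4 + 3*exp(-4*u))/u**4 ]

251/8

Substitution gives 0/0 (the numerator vanishes to order 4).
Expand each term to order u^4: the coefficient of u^4 in 3·e^(-4u) is 32 and in √(1 - 2u) is -5/8.
Lower-order terms cancel with the polynomial part, so the numerator is (251/8)·u^4 + o(u^4), and the limit is (251/8)/(1) = 251/8.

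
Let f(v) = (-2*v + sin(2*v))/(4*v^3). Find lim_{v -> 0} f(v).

Direct substitution gives 0/0.
Apply L'Hôpital: lim (2*cos(2*v) - 2)/(12*v^2), still 0/0.
Apply L'Hôpital: lim (-4*sin(2*v))/(24*v), still 0/0.
After 3 applications of L'Hôpital's rule the quotient is (-8*cos(2*v))/(24); substituting v = 0 gives -1/3.

-1/3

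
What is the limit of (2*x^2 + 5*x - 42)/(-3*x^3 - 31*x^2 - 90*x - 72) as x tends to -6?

Direct substitution gives 0/0, so factor. Both numerator and denominator have (x + 6) as a factor.
After cancelling, the expression reduces to (2*x - 7)/(-3*x^2 - 13*x - 12).
Substituting x = -6 gives 19/42.

19/42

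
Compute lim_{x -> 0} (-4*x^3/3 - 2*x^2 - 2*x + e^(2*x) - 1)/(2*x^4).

Direct substitution gives 0/0.
Apply L'Hôpital: lim (-4*x^2 - 4*x + 2*e^(2*x) - 2)/(8*x^3), still 0/0.
Apply L'Hôpital: lim (-8*x + 4*e^(2*x) - 4)/(24*x^2), still 0/0.
Apply L'Hôpital: lim (8*e^(2*x) - 8)/(48*x), still 0/0.
After 4 applications of L'Hôpital's rule the quotient is (16*e^(2*x))/(48); substituting x = 0 gives 1/3.

1/3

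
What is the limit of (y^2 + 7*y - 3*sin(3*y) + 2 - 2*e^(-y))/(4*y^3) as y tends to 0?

83/24

Substitution gives 0/0; apply L'Hôpital's rule 3 times.
After differentiating numerator and denominator 3 times the quotient is (81*cos(3*y) + 2*e^(-y))/(24); at y = 0 this is 83/24.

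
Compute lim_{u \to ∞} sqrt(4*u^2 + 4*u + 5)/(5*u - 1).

For large |u|, √(4*u^2 + 4*u + 5) ≈ √4·|u| and the denominator ≈ 5u.
Since u → +∞, |u| = u, giving √4/(5) = 2/5.

2/5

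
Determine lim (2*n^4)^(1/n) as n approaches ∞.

Base → ∞ and exponent → 0: an ∞^0 form.
Take logs: (1/n)·ln(2·n^4) = (ln 2 + 4·ln n)/n → 0.
So the limit is e^0 = 1.

1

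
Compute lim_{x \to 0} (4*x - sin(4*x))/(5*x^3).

Direct substitution gives 0/0.
Apply L'Hôpital: lim (4 - 4*cos(4*x))/(15*x^2), still 0/0.
Apply L'Hôpital: lim (16*sin(4*x))/(30*x), still 0/0.
After 3 applications of L'Hôpital's rule the quotient is (64*cos(4*x))/(30); substituting x = 0 gives 32/15.

32/15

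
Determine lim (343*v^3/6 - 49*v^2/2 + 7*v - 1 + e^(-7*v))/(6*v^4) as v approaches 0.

Direct substitution gives 0/0.
Apply L'Hôpital: lim (343*v^2/2 - 49*v + 7 - 7*e^(-7*v))/(24*v^3), still 0/0.
Apply L'Hôpital: lim (343*v - 49 + 49*e^(-7*v))/(72*v^2), still 0/0.
Apply L'Hôpital: lim (343 - 343*e^(-7*v))/(144*v), still 0/0.
After 4 applications of L'Hôpital's rule the quotient is (2401*e^(-7*v))/(144); substituting v = 0 gives 2401/144.

2401/144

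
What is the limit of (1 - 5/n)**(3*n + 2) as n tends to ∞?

e^(-15)

The base → 1 and the exponent → ∞: a 1^∞ form.
Take logarithms: (3n + 2)·ln(1 - 5/n). Since ln(1+u) ~ u for small u, this behaves like (3n)·(-5/n) → -15.
So the limit is e^(-15).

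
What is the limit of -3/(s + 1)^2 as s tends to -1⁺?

As s → -1⁺, (s + 1) → 0⁺, so (s + 1)^2 → 0⁺ and -3/(s + 1)^2 → -∞.

-∞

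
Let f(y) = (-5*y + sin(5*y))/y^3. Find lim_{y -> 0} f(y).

-125/6

Direct substitution gives 0/0.
Apply L'Hôpital: lim (5*cos(5*y) - 5)/(3*y^2), still 0/0.
Apply L'Hôpital: lim (-25*sin(5*y))/(6*y), still 0/0.
After 3 applications of L'Hôpital's rule the quotient is (-125*cos(5*y))/(6); substituting y = 0 gives -125/6.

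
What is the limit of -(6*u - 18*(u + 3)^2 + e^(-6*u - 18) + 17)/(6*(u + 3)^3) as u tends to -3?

Direct substitution gives 0/0.
Apply L'Hôpital: lim (-36*u - 6*e^(-6*u - 18) - 102)/(-18*(u + 3)^2), still 0/0.
Apply L'Hôpital: lim (36*e^(-6*u - 18) - 36)/(-36*u - 108), still 0/0.
After 3 applications of L'Hôpital's rule the quotient is (-216*e^(-6*u - 18))/(-36); substituting u = -3 gives 6.

6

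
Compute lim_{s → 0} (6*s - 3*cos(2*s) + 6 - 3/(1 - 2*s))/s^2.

Substitution gives 0/0 (the numerator vanishes to order 2).
Expand each term to order s^2: the coefficient of s^2 in -3·1/(1 - 2s) is -12 and in -3·cos(2s) is 6.
Lower-order terms cancel with the polynomial part, so the numerator is (-6)·s^2 + o(s^2), and the limit is (-6)/(1) = -6.

-6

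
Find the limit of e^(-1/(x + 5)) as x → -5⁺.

As x → -5⁺, -1/(x + 5) → −∞, so e^(-1/(x + 5)) → 0.

0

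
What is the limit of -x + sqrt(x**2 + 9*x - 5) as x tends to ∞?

9/2

An ∞ − ∞ form. Rationalising with the conjugate, the difference becomes (9x - 5) / (√(x^2 + 9*x - 5) + x).
For large x the denominator behaves like 2·x, so the quotient tends to 9/2 = 9/2.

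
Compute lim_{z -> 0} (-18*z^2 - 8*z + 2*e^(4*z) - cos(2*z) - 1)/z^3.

64/3

Substitution gives 0/0 (the numerator vanishes to order 3).
Expand each term to order z^3: the coefficient of z^3 in −cos(2z) is 0 and in 2·e^(4z) is 64/3.
Lower-order terms cancel with the polynomial part, so the numerator is (64/3)·z^3 + o(z^3), and the limit is (64/3)/(1) = 64/3.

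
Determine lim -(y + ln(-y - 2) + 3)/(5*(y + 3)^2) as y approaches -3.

Direct substitution gives 0/0.
Apply L'Hôpital: lim (1 - 1/(-y - 2))/(-10*y - 30), still 0/0.
After 2 applications of L'Hôpital's rule the quotient is (-1/(-y - 2)^2)/(-10); substituting y = -3 gives 1/10.

1/10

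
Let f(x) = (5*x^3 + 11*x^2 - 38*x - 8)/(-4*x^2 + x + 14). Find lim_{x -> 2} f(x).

At x = 2 both the top and bottom vanish — a removable singularity. Factoring out (x - 2) from each leaves (5*x^2 + 21*x + 4)/(-4*x - 7), which at x = 2 equals -22/5.

-22/5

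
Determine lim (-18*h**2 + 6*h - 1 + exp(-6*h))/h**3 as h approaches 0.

-36

Direct substitution gives 0/0.
Apply L'Hôpital: lim (-36*h + 6 - 6*e^(-6*h))/(3*h^2), still 0/0.
Apply L'Hôpital: lim (-36 + 36*e^(-6*h))/(6*h), still 0/0.
After 3 applications of L'Hôpital's rule the quotient is (-216*e^(-6*h))/(6); substituting h = 0 gives -36.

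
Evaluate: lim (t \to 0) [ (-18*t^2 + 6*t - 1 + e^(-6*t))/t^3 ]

-36

Direct substitution gives 0/0.
Apply L'Hôpital: lim (-36*t + 6 - 6*e^(-6*t))/(3*t^2), still 0/0.
Apply L'Hôpital: lim (-36 + 36*e^(-6*t))/(6*t), still 0/0.
After 3 applications of L'Hôpital's rule the quotient is (-216*e^(-6*t))/(6); substituting t = 0 gives -36.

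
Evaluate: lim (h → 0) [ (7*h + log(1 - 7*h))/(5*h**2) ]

-49/10

Direct substitution gives 0/0.
Apply L'Hôpital: lim (7 - 7/(1 - 7*h))/(10*h), still 0/0.
After 2 applications of L'Hôpital's rule the quotient is (-49/(1 - 7*h)^2)/(10); substituting h = 0 gives -49/10.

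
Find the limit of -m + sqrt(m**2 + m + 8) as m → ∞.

This has the form ∞ − ∞. Multiply and divide by the conjugate √(m^2 + m + 8) + m.
That gives (m + 8) / (√(m^2 + m + 8) + m).
Divide numerator and denominator by m: the limit is 1/(2·1) = 1/2.

1/2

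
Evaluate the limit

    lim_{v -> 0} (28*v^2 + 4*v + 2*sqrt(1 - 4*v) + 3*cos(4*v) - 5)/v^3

-8

Substitution gives 0/0 (the numerator vanishes to order 3).
Expand each term to order v^3: the coefficient of v^3 in 3·cos(4v) is 0 and in 2·√(1 - 4v) is -8.
Lower-order terms cancel with the polynomial part, so the numerator is (-8)·v^3 + o(v^3), and the limit is (-8)/(1) = -8.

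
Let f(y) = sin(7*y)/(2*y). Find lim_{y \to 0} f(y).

Substitution gives 0/0.
Write it as (7/2)·sin(7y)/(7y); since sin(u)/u → 1, the limit is 7/2.

7/2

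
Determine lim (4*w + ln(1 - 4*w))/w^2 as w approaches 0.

Direct substitution gives 0/0.
Apply L'Hôpital: lim (4 - 4/(1 - 4*w))/(2*w), still 0/0.
After 2 applications of L'Hôpital's rule the quotient is (-16/(1 - 4*w)^2)/(2); substituting w = 0 gives -8.

-8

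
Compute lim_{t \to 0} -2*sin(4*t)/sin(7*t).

Substitution gives 0/0.
Divide numerator and denominator by t: sin(4t)/t → 4 and sin(7t)/t → 7, so the limit is -2·4/7 = -8/7.

-8/7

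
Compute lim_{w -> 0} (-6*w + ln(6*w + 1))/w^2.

-18

Direct substitution gives 0/0.
Apply L'Hôpital: lim (-6 + 6/(6*w + 1))/(2*w), still 0/0.
After 2 applications of L'Hôpital's rule the quotient is (-36/(6*w + 1)^2)/(2); substituting w = 0 gives -18.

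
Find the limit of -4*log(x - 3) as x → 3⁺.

∞

As x → 3⁺, x - 3 → 0⁺ and ln(x - 3) → −∞.
Multiplying by -4 gives ∞.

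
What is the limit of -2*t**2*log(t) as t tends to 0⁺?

This is a 0·(−∞) form. Rewrite as -2·ln(t) / t^(−2) and apply L'Hôpital:
the derivative quotient is -2·(1/t) / (−2·t^(−3)) = (2/2)·t^2 → 0.

0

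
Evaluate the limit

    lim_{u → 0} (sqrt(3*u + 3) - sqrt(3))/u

√(3)/2

Substitution gives 0/0. Multiply numerator and denominator by the conjugate √(3 + 3u) + √3.
The numerator becomes (3 + 3u) − 3 = 3u, so the expression simplifies to 3/(√(3 + 3u) + √3).
Letting u → 0 gives 3/(2√3) = √(3)/2.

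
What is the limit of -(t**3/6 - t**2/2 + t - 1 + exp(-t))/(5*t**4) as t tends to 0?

-1/120

Direct substitution gives 0/0.
Apply L'Hôpital: lim (t^2/2 - t + 1 - e^(-t))/(-20*t^3), still 0/0.
Apply L'Hôpital: lim (t - 1 + e^(-t))/(-60*t^2), still 0/0.
Apply L'Hôpital: lim (1 - e^(-t))/(-120*t), still 0/0.
After 4 applications of L'Hôpital's rule the quotient is (e^(-t))/(-120); substituting t = 0 gives -1/120.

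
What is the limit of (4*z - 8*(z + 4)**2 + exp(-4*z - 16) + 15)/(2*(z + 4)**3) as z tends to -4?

Direct substitution gives 0/0.
Apply L'Hôpital: lim (-16*z - 4*e^(-4*z - 16) - 60)/(6*(z + 4)^2), still 0/0.
Apply L'Hôpital: lim (16*e^(-4*z - 16) - 16)/(12*z + 48), still 0/0.
After 3 applications of L'Hôpital's rule the quotient is (-64*e^(-4*z - 16))/(12); substituting z = -4 gives -16/3.

-16/3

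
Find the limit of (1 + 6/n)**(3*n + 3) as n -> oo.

Write it as [(1 + 6/n)^n]^(3) · (1 + 6/n)^(3). The bracketed term tends to e^(6) and the second factor to 1, so the limit is e^(18).

e^(18)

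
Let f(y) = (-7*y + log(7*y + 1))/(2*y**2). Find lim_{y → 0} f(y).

-49/4

Direct substitution gives 0/0.
Apply L'Hôpital: lim (-7 + 7/(7*y + 1))/(4*y), still 0/0.
After 2 applications of L'Hôpital's rule the quotient is (-49/(7*y + 1)^2)/(4); substituting y = 0 gives -49/4.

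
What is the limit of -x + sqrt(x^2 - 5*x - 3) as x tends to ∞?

An ∞ − ∞ form. Rationalising with the conjugate, the difference becomes (-5x - 3) / (√(x^2 - 5*x - 3) + x).
For large x the denominator behaves like 2·x, so the quotient tends to -5/2 = -5/2.

-5/2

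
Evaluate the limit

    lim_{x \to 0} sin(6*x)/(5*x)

Substitution gives 0/0.
Write it as (6/5)·sin(6x)/(6x); since sin(u)/u → 1, the limit is 6/5.

6/5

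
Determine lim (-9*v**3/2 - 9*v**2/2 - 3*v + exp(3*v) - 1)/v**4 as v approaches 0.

Direct substitution gives 0/0.
Apply L'Hôpital: lim (-27*v^2/2 - 9*v + 3*e^(3*v) - 3)/(4*v^3), still 0/0.
Apply L'Hôpital: lim (-27*v + 9*e^(3*v) - 9)/(12*v^2), still 0/0.
Apply L'Hôpital: lim (27*e^(3*v) - 27)/(24*v), still 0/0.
After 4 applications of L'Hôpital's rule the quotient is (81*e^(3*v))/(24); substituting v = 0 gives 27/8.

27/8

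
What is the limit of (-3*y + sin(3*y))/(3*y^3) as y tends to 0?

-3/2

Direct substitution gives 0/0.
Apply L'Hôpital: lim (3*cos(3*y) - 3)/(9*y^2), still 0/0.
Apply L'Hôpital: lim (-9*sin(3*y))/(18*y), still 0/0.
After 3 applications of L'Hôpital's rule the quotient is (-27*cos(3*y))/(18); substituting y = 0 gives -3/2.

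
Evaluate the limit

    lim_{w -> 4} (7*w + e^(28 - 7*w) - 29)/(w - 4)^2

49/2

Direct substitution gives 0/0.
Apply L'Hôpital: lim (7 - 7*e^(28 - 7*w))/(2*w - 8), still 0/0.
After 2 applications of L'Hôpital's rule the quotient is (49*e^(28 - 7*w))/(2); substituting w = 4 gives 49/2.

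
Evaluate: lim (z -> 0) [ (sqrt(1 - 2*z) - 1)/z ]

A 0/0 form; rationalise with √(1 - 2z) + √1. This collapses the numerator to -2z, leaving -2/(√(1 - 2z) + √1) → -2/(2√1) = -1.

-1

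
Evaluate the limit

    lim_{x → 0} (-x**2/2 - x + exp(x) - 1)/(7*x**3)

1/42

Direct substitution gives 0/0.
Apply L'Hôpital: lim (-x + e^(x) - 1)/(21*x^2), still 0/0.
Apply L'Hôpital: lim (e^(x) - 1)/(42*x), still 0/0.
After 3 applications of L'Hôpital's rule the quotient is (e^(x))/(42); substituting x = 0 gives 1/42.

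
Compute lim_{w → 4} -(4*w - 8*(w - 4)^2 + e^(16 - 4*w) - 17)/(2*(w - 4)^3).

16/3

Direct substitution gives 0/0.
Apply L'Hôpital: lim (-16*w - 4*e^(16 - 4*w) + 68)/(-6*(w - 4)^2), still 0/0.
Apply L'Hôpital: lim (16*e^(16 - 4*w) - 16)/(48 - 12*w), still 0/0.
After 3 applications of L'Hôpital's rule the quotient is (-64*e^(16 - 4*w))/(-12); substituting w = 4 gives 16/3.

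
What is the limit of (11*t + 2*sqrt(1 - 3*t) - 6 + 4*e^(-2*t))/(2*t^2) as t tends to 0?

Substitution gives 0/0 (the numerator vanishes to order 2).
Expand each term to order t^2: the coefficient of t^2 in 4·e^(-2t) is 8 and in 2·√(1 - 3t) is -9/4.
Lower-order terms cancel with the polynomial part, so the numerator is (23/4)·t^2 + o(t^2), and the limit is (23/4)/(2) = 23/8.

23/8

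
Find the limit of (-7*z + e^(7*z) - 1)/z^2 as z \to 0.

49/2

Direct substitution gives 0/0.
Apply L'Hôpital: lim (7*e^(7*z) - 7)/(2*z), still 0/0.
After 2 applications of L'Hôpital's rule the quotient is (49*e^(7*z))/(2); substituting z = 0 gives 49/2.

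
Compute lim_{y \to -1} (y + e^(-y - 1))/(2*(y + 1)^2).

1/4

Direct substitution gives 0/0.
Apply L'Hôpital: lim (1 - e^(-y - 1))/(4*y + 4), still 0/0.
After 2 applications of L'Hôpital's rule the quotient is (e^(-y - 1))/(4); substituting y = -1 gives 1/4.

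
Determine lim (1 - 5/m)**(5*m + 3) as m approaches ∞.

e^(-25)

The base → 1 and the exponent → ∞: a 1^∞ form.
Take logarithms: (5m + 3)·ln(1 - 5/m). Since ln(1+u) ~ u for small u, this behaves like (5m)·(-5/m) → -25.
So the limit is e^(-25).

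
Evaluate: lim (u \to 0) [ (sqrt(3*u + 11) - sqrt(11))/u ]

3*√(11)/22

Substitution gives 0/0. Multiply numerator and denominator by the conjugate √(11 + 3u) + √11.
The numerator becomes (11 + 3u) − 11 = 3u, so the expression simplifies to 3/(√(11 + 3u) + √11).
Letting u → 0 gives 3/(2√11) = 3*√(11)/22.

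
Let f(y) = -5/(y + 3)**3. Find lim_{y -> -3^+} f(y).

As y → -3⁺, (y + 3) → 0⁺, so (y + 3)^3 → 0⁺ and -5/(y + 3)^3 → -∞.

-∞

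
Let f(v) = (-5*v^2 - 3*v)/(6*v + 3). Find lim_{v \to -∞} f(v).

∞

The numerator has higher degree (2 > 1); the quotient behaves like (-5/(6))·v^1 for large |v|.
As v → −∞ this diverges to ∞.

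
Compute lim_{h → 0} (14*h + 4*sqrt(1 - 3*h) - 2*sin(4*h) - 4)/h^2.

-9/2

Substitution gives 0/0; apply L'Hôpital's rule 2 times.
After differentiating numerator and denominator 2 times the quotient is (32*sin(4*h) - 9/(1 - 3*h)^(3/2))/(2); at h = 0 this is -9/2.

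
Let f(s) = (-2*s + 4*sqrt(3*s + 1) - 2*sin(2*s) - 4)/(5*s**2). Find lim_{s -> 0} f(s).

Substitution gives 0/0; apply L'Hôpital's rule 2 times.
After differentiating numerator and denominator 2 times the quotient is (8*sin(2*s) - 9/(3*s + 1)^(3/2))/(10); at s = 0 this is -9/10.

-9/10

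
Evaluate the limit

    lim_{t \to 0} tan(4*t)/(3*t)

Substitution gives 0/0.
Since tan(u)/u → 1 as u → 0, tan(4t)/(4t) → 1 and the limit is 4/3.

4/3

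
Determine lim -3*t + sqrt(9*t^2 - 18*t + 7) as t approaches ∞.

-3

This has the form ∞ − ∞. Multiply and divide by the conjugate √(9*t^2 - 18*t + 7) + 3t.
That gives (-18t + 7) / (√(9*t^2 - 18*t + 7) + 3t).
Divide numerator and denominator by t: the limit is -18/(2·3) = -3.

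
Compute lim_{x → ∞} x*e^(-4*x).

0

Write as x^1/e^{4x}, an ∞/∞ form.
Exponential growth dominates any polynomial, so repeated L'Hôpital (or the standard result) gives 0.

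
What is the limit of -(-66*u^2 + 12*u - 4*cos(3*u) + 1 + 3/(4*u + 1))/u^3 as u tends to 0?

Substitution gives 0/0; apply L'Hôpital's rule 3 times.
After differentiating numerator and denominator 3 times the quotient is (-108*sin(3*u) - 1152/(4*u + 1)^4)/(-6); at u = 0 this is 192.

192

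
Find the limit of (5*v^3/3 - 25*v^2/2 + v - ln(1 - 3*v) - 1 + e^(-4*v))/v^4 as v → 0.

Substitution gives 0/0; apply L'Hôpital's rule 4 times.
After differentiating numerator and denominator 4 times the quotient is (256*e^(-4*v) + 486/(3*v - 1)^4)/(24); at v = 0 this is 371/12.

371/12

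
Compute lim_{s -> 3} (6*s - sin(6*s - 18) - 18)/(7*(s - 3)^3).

Direct substitution gives 0/0.
Apply L'Hôpital: lim (6 - 6*cos(6*s - 18))/(21*(s - 3)^2), still 0/0.
Apply L'Hôpital: lim (36*sin(6*s - 18))/(42*s - 126), still 0/0.
After 3 applications of L'Hôpital's rule the quotient is (216*cos(6*s - 18))/(42); substituting s = 3 gives 36/7.

36/7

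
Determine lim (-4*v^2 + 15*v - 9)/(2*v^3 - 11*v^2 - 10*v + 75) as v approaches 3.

Direct substitution gives 0/0, so factor. Both numerator and denominator have (v - 3) as a factor.
After cancelling, the expression reduces to (3 - 4*v)/(2*v^2 - 5*v - 25).
Substituting v = 3 gives 9/22.

9/22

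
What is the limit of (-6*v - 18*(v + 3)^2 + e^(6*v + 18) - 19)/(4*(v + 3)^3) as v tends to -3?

Direct substitution gives 0/0.
Apply L'Hôpital: lim (-36*v + 6*e^(6*v + 18) - 114)/(12*(v + 3)^2), still 0/0.
Apply L'Hôpital: lim (36*e^(6*v + 18) - 36)/(24*v + 72), still 0/0.
After 3 applications of L'Hôpital's rule the quotient is (216*e^(6*v + 18))/(24); substituting v = -3 gives 9.

9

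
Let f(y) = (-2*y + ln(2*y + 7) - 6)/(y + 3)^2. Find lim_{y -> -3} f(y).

-2

Direct substitution gives 0/0.
Apply L'Hôpital: lim (-2 + 2/(2*y + 7))/(2*y + 6), still 0/0.
After 2 applications of L'Hôpital's rule the quotient is (-4/(2*y + 7)^2)/(2); substituting y = -3 gives -2.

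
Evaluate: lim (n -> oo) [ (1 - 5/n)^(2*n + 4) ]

Write it as [(1 - 5/n)^n]^(2) · (1 - 5/n)^(4). The bracketed term tends to e^(-5) and the second factor to 1, so the limit is e^(-10).

e^(-10)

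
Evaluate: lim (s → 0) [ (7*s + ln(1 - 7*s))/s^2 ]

Direct substitution gives 0/0.
Apply L'Hôpital: lim (7 - 7/(1 - 7*s))/(2*s), still 0/0.
After 2 applications of L'Hôpital's rule the quotient is (-49/(1 - 7*s)^2)/(2); substituting s = 0 gives -49/2.

-49/2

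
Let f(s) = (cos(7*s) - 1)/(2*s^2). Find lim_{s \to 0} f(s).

-49/4

Direct substitution gives 0/0.
Apply L'Hôpital: lim (-7*sin(7*s))/(4*s), still 0/0.
After 2 applications of L'Hôpital's rule the quotient is (-49*cos(7*s))/(4); substituting s = 0 gives -49/4.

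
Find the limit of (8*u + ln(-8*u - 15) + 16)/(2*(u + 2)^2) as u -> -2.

Direct substitution gives 0/0.
Apply L'Hôpital: lim (8 - 8/(-8*u - 15))/(4*u + 8), still 0/0.
After 2 applications of L'Hôpital's rule the quotient is (-64/(-8*u - 15)^2)/(4); substituting u = -2 gives -16.

-16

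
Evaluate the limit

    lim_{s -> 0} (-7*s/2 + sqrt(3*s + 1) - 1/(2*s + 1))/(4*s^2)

-41/32

Substitution gives 0/0 (the numerator vanishes to order 2).
Expand each term to order s^2: the coefficient of s^2 in −1/(1 + 2s) is -4 and in √(1 + 3s) is -9/8.
Lower-order terms cancel with the polynomial part, so the numerator is (-41/8)·s^2 + o(s^2), and the limit is (-41/8)/(4) = -41/32.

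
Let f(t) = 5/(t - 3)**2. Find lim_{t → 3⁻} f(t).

As t → 3⁻, (t - 3) → 0⁻, so (t - 3)^2 → 0⁺ and 5/(t - 3)^2 → ∞.

∞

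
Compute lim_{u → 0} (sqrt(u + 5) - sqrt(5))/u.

A 0/0 form; rationalise with √(5 + u) + √5. This collapses the numerator to u, leaving 1/(√(5 + u) + √5) → 1/(2√5) = √(5)/10.

√(5)/10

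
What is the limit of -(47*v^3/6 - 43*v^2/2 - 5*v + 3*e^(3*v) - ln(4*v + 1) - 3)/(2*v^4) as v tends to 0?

Substitution gives 0/0 (the numerator vanishes to order 4).
Expand each term to order v^4: the coefficient of v^4 in 3·e^(3v) is 81/8 and in −ln(1 + 4v) is 64.
Lower-order terms cancel with the polynomial part, so the numerator is (593/8)·v^4 + o(v^4), and the limit is (593/8)/(-2) = -593/16.

-593/16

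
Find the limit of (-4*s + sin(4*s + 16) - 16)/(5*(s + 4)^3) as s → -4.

Direct substitution gives 0/0.
Apply L'Hôpital: lim (4*cos(4*s + 16) - 4)/(15*(s + 4)^2), still 0/0.
Apply L'Hôpital: lim (-16*sin(4*s + 16))/(30*s + 120), still 0/0.
After 3 applications of L'Hôpital's rule the quotient is (-64*cos(4*s + 16))/(30); substituting s = -4 gives -32/15.

-32/15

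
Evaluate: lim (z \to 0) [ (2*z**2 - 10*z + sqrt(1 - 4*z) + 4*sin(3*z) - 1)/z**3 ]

Substitution gives 0/0; apply L'Hôpital's rule 3 times.
After differentiating numerator and denominator 3 times the quotient is (-108*cos(3*z) - 24/(1 - 4*z)^(5/2))/(6); at z = 0 this is -22.

-22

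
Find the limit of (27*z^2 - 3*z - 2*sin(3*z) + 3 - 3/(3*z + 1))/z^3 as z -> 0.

Substitution gives 0/0; apply L'Hôpital's rule 3 times.
After differentiating numerator and denominator 3 times the quotient is (54*cos(3*z) + 486/(3*z + 1)^4)/(6); at z = 0 this is 90.

90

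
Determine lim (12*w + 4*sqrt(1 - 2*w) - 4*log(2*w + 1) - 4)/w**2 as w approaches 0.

Substitution gives 0/0; apply L'Hôpital's rule 2 times.
After differentiating numerator and denominator 2 times the quotient is (16/(2*w + 1)^2 - 4/(1 - 2*w)^(3/2))/(2); at w = 0 this is 6.

6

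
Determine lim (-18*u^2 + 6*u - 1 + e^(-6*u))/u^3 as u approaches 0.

Direct substitution gives 0/0.
Apply L'Hôpital: lim (-36*u + 6 - 6*e^(-6*u))/(3*u^2), still 0/0.
Apply L'Hôpital: lim (-36 + 36*e^(-6*u))/(6*u), still 0/0.
After 3 applications of L'Hôpital's rule the quotient is (-216*e^(-6*u))/(6); substituting u = 0 gives -36.

-36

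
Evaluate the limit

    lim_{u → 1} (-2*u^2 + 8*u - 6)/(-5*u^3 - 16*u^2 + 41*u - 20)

Direct substitution gives 0/0, so factor. Both numerator and denominator have (u - 1) as a factor.
After cancelling, the expression reduces to (6 - 2*u)/(-5*u^2 - 21*u + 20).
Substituting u = 1 gives -2/3.

-2/3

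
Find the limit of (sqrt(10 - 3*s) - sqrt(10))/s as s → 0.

-3*√(10)/20

A 0/0 form; rationalise with √(10 - 3s) + √10. This collapses the numerator to -3s, leaving -3/(√(10 - 3s) + √10) → -3/(2√10) = -3*√(10)/20.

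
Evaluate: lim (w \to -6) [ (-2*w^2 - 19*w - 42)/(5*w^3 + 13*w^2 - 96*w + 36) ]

Direct substitution gives 0/0, so factor. Both numerator and denominator have (w + 6) as a factor.
After cancelling, the expression reduces to (-2*w - 7)/(5*w^2 - 17*w + 6).
Substituting w = -6 gives 5/288.

5/288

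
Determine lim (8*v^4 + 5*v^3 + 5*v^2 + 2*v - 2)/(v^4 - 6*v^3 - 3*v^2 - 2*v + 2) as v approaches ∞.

8

Numerator and denominator both have degree 4.
Dividing every term by v^4, all lower-order terms vanish and the limit is the ratio of leading coefficients, 8/(1) = 8.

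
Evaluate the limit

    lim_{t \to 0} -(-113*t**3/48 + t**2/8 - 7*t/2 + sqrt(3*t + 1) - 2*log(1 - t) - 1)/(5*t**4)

Substitution gives 0/0; apply L'Hôpital's rule 4 times.
After differentiating numerator and denominator 4 times the quotient is (-1215/(16*(3*t + 1)^(7/2)) + 12/(t - 1)^4)/(-120); at t = 0 this is 341/640.

341/640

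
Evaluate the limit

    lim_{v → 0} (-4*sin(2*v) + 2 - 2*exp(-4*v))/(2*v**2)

Substitution gives 0/0; apply L'Hôpital's rule 2 times.
After differentiating numerator and denominator 2 times the quotient is (16*sin(2*v) - 32*e^(-4*v))/(4); at v = 0 this is -8.

-8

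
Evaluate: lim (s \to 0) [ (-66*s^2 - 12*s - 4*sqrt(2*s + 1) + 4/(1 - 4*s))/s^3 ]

Substitution gives 0/0; apply L'Hôpital's rule 3 times.
After differentiating numerator and denominator 3 times the quotient is (1536/(4*s - 1)^4 - 12/(2*s + 1)^(5/2))/(6); at s = 0 this is 254.

254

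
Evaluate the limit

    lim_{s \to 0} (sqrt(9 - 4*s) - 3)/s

-2/3

A 0/0 form; rationalise with √(9 - 4s) + √9. This collapses the numerator to -4s, leaving -4/(√(9 - 4s) + √9) → -4/(2√9) = -2/3.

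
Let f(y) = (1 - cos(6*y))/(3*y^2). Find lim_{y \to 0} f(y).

Substitution gives 0/0.
Use (1 − cos u)/u² → 1/2 with u = 6y: the limit is 6²/(2·3) = 6.

6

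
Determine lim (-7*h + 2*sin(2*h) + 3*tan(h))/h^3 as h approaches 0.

Substitution gives 0/0 (the numerator vanishes to order 3).
Expand each term to order h^3: the coefficient of h^3 in 3·tan(h) is 1 and in 2·sin(2h) is -8/3.
Lower-order terms cancel with the polynomial part, so the numerator is (-5/3)·h^3 + o(h^3), and the limit is (-5/3)/(1) = -5/3.

-5/3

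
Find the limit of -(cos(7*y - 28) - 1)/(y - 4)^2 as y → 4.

Direct substitution gives 0/0.
Apply L'Hôpital: lim (-7*sin(7*y - 28))/(8 - 2*y), still 0/0.
After 2 applications of L'Hôpital's rule the quotient is (-49*cos(7*y - 28))/(-2); substituting y = 4 gives 49/2.

49/2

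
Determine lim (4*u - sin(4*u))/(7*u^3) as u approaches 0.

Direct substitution gives 0/0.
Apply L'Hôpital: lim (4 - 4*cos(4*u))/(21*u^2), still 0/0.
Apply L'Hôpital: lim (16*sin(4*u))/(42*u), still 0/0.
After 3 applications of L'Hôpital's rule the quotient is (64*cos(4*u))/(42); substituting u = 0 gives 32/21.

32/21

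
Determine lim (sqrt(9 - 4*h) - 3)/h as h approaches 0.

-2/3

Substitution gives 0/0. Multiply numerator and denominator by the conjugate √(9 - 4h) + √9.
The numerator becomes (9 - 4h) − 9 = -4h, so the expression simplifies to -4/(√(9 - 4h) + √9).
Letting h → 0 gives -4/(2√9) = -2/3.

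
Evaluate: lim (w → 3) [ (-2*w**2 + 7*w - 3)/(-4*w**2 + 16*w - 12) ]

5/8

At w = 3 both the top and bottom vanish — a removable singularity. Factoring out (w - 3) from each leaves (1 - 2*w)/(4 - 4*w), which at w = 3 equals 5/8.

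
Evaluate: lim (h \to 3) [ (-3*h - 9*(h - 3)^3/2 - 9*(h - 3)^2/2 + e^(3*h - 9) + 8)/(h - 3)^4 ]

27/8

Direct substitution gives 0/0.
Apply L'Hôpital: lim (-9*h - 27*(h - 3)^2/2 + 3*e^(3*h - 9) + 24)/(4*(h - 3)^3), still 0/0.
Apply L'Hôpital: lim (-27*h + 9*e^(3*h - 9) + 72)/(12*(h - 3)^2), still 0/0.
Apply L'Hôpital: lim (27*e^(3*h - 9) - 27)/(24*h - 72), still 0/0.
After 4 applications of L'Hôpital's rule the quotient is (81*e^(3*h - 9))/(24); substituting h = 3 gives 27/8.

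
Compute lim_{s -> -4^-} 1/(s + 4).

-∞

As s → -4⁻, (s + 4) → 0⁻, so (s + 4)^1 → 0⁻ and 1/(s + 4)^1 → -∞.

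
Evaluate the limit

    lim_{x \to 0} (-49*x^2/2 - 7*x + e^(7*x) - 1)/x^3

Direct substitution gives 0/0.
Apply L'Hôpital: lim (-49*x + 7*e^(7*x) - 7)/(3*x^2), still 0/0.
Apply L'Hôpital: lim (49*e^(7*x) - 49)/(6*x), still 0/0.
After 3 applications of L'Hôpital's rule the quotient is (343*e^(7*x))/(6); substituting x = 0 gives 343/6.

343/6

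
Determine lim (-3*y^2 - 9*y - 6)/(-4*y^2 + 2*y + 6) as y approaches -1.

Direct substitution gives 0/0, so factor. Both numerator and denominator have (y + 1) as a factor.
After cancelling, the expression reduces to (-3*y - 6)/(6 - 4*y).
Substituting y = -1 gives -3/10.

-3/10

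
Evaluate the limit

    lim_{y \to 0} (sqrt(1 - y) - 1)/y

Substitution gives 0/0. Multiply numerator and denominator by the conjugate √(1 - y) + √1.
The numerator becomes (1 - y) − 1 = -y, so the expression simplifies to -1/(√(1 - y) + √1).
Letting y → 0 gives -1/(2√1) = -1/2.

-1/2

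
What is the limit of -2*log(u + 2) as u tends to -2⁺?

∞

As u → -2⁺, u + 2 → 0⁺ and ln(u + 2) → −∞.
Multiplying by -2 gives ∞.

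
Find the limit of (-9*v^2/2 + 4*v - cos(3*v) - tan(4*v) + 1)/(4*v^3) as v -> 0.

-16/3

Substitution gives 0/0 (the numerator vanishes to order 3).
Expand each term to order v^3: the coefficient of v^3 in −cos(3v) is 0 and in −tan(4v) is -64/3.
Lower-order terms cancel with the polynomial part, so the numerator is (-64/3)·v^3 + o(v^3), and the limit is (-64/3)/(4) = -16/3.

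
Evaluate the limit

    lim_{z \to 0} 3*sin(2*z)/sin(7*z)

6/7

Substitution gives 0/0.
Divide numerator and denominator by z: sin(2z)/z → 2 and sin(7z)/z → 7, so the limit is 3·2/7 = 6/7.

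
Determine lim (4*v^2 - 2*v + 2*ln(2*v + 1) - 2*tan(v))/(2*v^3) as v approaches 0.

7/3

Substitution gives 0/0 (the numerator vanishes to order 3).
Expand each term to order v^3: the coefficient of v^3 in -2·tan(v) is -2/3 and in 2·ln(1 + 2v) is 16/3.
Lower-order terms cancel with the polynomial part, so the numerator is (14/3)·v^3 + o(v^3), and the limit is (14/3)/(2) = 7/3.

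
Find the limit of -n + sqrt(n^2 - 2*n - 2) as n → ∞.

This has the form ∞ − ∞. Multiply and divide by the conjugate √(n^2 - 2*n - 2) + n.
That gives (-2n - 2) / (√(n^2 - 2*n - 2) + n).
Divide numerator and denominator by n: the limit is -2/(2·1) = -1.

-1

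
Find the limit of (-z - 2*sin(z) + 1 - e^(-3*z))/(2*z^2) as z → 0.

Substitution gives 0/0; apply L'Hôpital's rule 2 times.
After differentiating numerator and denominator 2 times the quotient is (2*sin(z) - 9*e^(-3*z))/(4); at z = 0 this is -9/4.

-9/4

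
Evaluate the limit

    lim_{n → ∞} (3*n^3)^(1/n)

1

Base → ∞ and exponent → 0: an ∞^0 form.
Take logs: (1/n)·ln(3·n^3) = (ln 3 + 3·ln n)/n → 0.
So the limit is e^0 = 1.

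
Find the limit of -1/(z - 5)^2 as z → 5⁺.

As z → 5⁺, (z - 5) → 0⁺, so (z - 5)^2 → 0⁺ and -1/(z - 5)^2 → -∞.

-∞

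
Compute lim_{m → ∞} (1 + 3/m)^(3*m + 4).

The base → 1 and the exponent → ∞: a 1^∞ form.
Take logarithms: (3m + 4)·ln(1 + 3/m). Since ln(1+u) ~ u for small u, this behaves like (3m)·(3/m) → 9.
So the limit is e^(9).

e^(9)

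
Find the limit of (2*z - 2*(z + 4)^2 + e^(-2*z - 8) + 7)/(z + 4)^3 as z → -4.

-4/3

Direct substitution gives 0/0.
Apply L'Hôpital: lim (-4*z - 2*e^(-2*z - 8) - 14)/(3*(z + 4)^2), still 0/0.
Apply L'Hôpital: lim (4*e^(-2*z - 8) - 4)/(6*z + 24), still 0/0.
After 3 applications of L'Hôpital's rule the quotient is (-8*e^(-2*z - 8))/(6); substituting z = -4 gives -4/3.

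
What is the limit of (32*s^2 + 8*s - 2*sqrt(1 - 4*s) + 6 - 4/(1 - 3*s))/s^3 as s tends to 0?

Substitution gives 0/0; apply L'Hôpital's rule 3 times.
After differentiating numerator and denominator 3 times the quotient is (-648/(3*s - 1)^4 + 48/(1 - 4*s)^(5/2))/(6); at s = 0 this is -100.

-100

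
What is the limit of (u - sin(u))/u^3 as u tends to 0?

Direct substitution gives 0/0.
Apply L'Hôpital: lim (1 - cos(u))/(3*u^2), still 0/0.
Apply L'Hôpital: lim (sin(u))/(6*u), still 0/0.
After 3 applications of L'Hôpital's rule the quotient is (cos(u))/(6); substituting u = 0 gives 1/6.

1/6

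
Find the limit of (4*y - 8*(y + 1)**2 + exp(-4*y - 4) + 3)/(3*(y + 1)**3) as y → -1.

Direct substitution gives 0/0.
Apply L'Hôpital: lim (-16*y - 4*e^(-4*y - 4) - 12)/(9*(y + 1)^2), still 0/0.
Apply L'Hôpital: lim (16*e^(-4*y - 4) - 16)/(18*y + 18), still 0/0.
After 3 applications of L'Hôpital's rule the quotient is (-64*e^(-4*y - 4))/(18); substituting y = -1 gives -32/9.

-32/9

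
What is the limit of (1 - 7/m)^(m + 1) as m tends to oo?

The base → 1 and the exponent → ∞: a 1^∞ form.
Take logarithms: (m + 1)·ln(1 - 7/m). Since ln(1+u) ~ u for small u, this behaves like (m)·(-7/m) → -7.
So the limit is e^(-7).

e^(-7)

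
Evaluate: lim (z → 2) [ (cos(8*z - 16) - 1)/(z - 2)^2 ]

Direct substitution gives 0/0.
Apply L'Hôpital: lim (-8*sin(8*z - 16))/(2*z - 4), still 0/0.
After 2 applications of L'Hôpital's rule the quotient is (-64*cos(8*z - 16))/(2); substituting z = 2 gives -32.

-32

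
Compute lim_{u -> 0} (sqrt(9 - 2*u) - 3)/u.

-1/3

Substitution gives 0/0. Multiply numerator and denominator by the conjugate √(9 - 2u) + √9.
The numerator becomes (9 - 2u) − 9 = -2u, so the expression simplifies to -2/(√(9 - 2u) + √9).
Letting u → 0 gives -2/(2√9) = -1/3.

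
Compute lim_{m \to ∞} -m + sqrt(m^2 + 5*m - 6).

An ∞ − ∞ form. Rationalising with the conjugate, the difference becomes (5m - 6) / (√(m^2 + 5*m - 6) + m).
For large m the denominator behaves like 2·m, so the quotient tends to 5/2 = 5/2.

5/2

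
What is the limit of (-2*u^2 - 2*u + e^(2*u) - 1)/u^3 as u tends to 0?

4/3

Direct substitution gives 0/0.
Apply L'Hôpital: lim (-4*u + 2*e^(2*u) - 2)/(3*u^2), still 0/0.
Apply L'Hôpital: lim (4*e^(2*u) - 4)/(6*u), still 0/0.
After 3 applications of L'Hôpital's rule the quotient is (8*e^(2*u))/(6); substituting u = 0 gives 4/3.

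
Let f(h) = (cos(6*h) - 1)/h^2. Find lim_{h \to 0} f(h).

-18

Direct substitution gives 0/0.
Apply L'Hôpital: lim (-6*sin(6*h))/(2*h), still 0/0.
After 2 applications of L'Hôpital's rule the quotient is (-36*cos(6*h))/(2); substituting h = 0 gives -18.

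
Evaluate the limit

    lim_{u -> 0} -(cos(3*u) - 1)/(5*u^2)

Direct substitution gives 0/0.
Apply L'Hôpital: lim (-3*sin(3*u))/(-10*u), still 0/0.
After 2 applications of L'Hôpital's rule the quotient is (-9*cos(3*u))/(-10); substituting u = 0 gives 9/10.

9/10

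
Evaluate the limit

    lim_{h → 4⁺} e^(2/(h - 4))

∞

As h → 4⁺, 2/(h - 4) → +∞, so e^(2/(h - 4)) → ∞.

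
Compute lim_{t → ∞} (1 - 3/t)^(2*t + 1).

Write it as [(1 - 3/t)^t]^(2) · (1 - 3/t)^(1). The bracketed term tends to e^(-3) and the second factor to 1, so the limit is e^(-6).

e^(-6)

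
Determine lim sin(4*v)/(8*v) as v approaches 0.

1/2

Substitution gives 0/0.
Write it as (4/8)·sin(4v)/(4v); since sin(u)/u → 1, the limit is 1/2.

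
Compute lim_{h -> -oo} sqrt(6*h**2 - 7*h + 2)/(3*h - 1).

For large |h|, √(6*h^2 - 7*h + 2) ≈ √6·|h| and the denominator ≈ 3h.
Since h → −∞, |h| = −h, giving −√6/(3) = -√(6)/3.

-√(6)/3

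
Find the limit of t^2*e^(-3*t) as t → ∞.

0

Write as t^2/e^{3t}, an ∞/∞ form.
Exponential growth dominates any polynomial, so repeated L'Hôpital (or the standard result) gives 0.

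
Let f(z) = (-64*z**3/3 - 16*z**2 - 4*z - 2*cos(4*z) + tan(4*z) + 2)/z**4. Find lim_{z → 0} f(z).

Substitution gives 0/0 (the numerator vanishes to order 4).
Expand each term to order z^4: the coefficient of z^4 in tan(4z) is 0 and in -2·cos(4z) is -64/3.
Lower-order terms cancel with the polynomial part, so the numerator is (-64/3)·z^4 + o(z^4), and the limit is (-64/3)/(1) = -64/3.

-64/3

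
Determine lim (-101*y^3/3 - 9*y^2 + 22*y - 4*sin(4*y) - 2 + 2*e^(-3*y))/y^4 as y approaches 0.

Substitution gives 0/0; apply L'Hôpital's rule 4 times.
After differentiating numerator and denominator 4 times the quotient is (-1024*sin(4*y) + 162*e^(-3*y))/(24); at y = 0 this is 27/4.

27/4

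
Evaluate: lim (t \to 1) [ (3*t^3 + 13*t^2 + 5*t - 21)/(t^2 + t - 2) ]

At t = 1 both the top and bottom vanish — a removable singularity. Factoring out (t - 1) from each leaves (3*t^2 + 16*t + 21)/(t + 2), which at t = 1 equals 40/3.

40/3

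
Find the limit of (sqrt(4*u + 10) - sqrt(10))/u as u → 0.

A 0/0 form; rationalise with √(10 + 4u) + √10. This collapses the numerator to 4u, leaving 4/(√(10 + 4u) + √10) → 4/(2√10) = √(10)/5.

√(10)/5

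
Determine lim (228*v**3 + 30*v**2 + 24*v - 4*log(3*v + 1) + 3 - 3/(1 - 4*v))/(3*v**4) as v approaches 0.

-229

Substitution gives 0/0; apply L'Hôpital's rule 4 times.
After differentiating numerator and denominator 4 times the quotient is (18432/(4*v - 1)^5 + 1944/(3*v + 1)^4)/(72); at v = 0 this is -229.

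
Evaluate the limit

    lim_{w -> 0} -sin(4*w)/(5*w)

-4/5

Substitution gives 0/0.
Write it as (4/(-5))·sin(4w)/(4w); since sin(u)/u → 1, the limit is -4/5.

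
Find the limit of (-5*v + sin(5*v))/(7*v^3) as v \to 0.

-125/42

Direct substitution gives 0/0.
Apply L'Hôpital: lim (5*cos(5*v) - 5)/(21*v^2), still 0/0.
Apply L'Hôpital: lim (-25*sin(5*v))/(42*v), still 0/0.
After 3 applications of L'Hôpital's rule the quotient is (-125*cos(5*v))/(42); substituting v = 0 gives -125/42.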